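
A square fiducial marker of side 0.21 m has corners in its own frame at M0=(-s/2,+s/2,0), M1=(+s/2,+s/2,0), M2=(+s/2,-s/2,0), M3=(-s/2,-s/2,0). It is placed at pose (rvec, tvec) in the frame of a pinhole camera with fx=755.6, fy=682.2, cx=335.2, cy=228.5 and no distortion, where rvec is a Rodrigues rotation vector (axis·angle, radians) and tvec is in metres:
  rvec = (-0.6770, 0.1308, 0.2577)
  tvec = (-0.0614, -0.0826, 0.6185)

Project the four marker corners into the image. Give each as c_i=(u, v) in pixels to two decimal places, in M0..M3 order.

c0=(84.48, 199.91) c1=(349.75, 249.33) c2=(413.62, 82.80) c3=(192.14, 52.34)

Intrinsics K: fx=755.6, fy=682.2, cx=335.2, cy=228.5
Marker side s = 0.21 m; corners in marker frame (Z=0):
  M0 = (-0.1050, +0.1050, 0)
  M1 = (+0.1050, +0.1050, 0)
  M2 = (+0.1050, -0.1050, 0)
  M3 = (-0.1050, -0.1050, 0)
rvec = (-0.6770, 0.1308, 0.2577), |rvec| = θ = 0.73610 rad = 42.176°
Rodrigues: sinθ=0.67140, 1−cosθ=0.25891; R = I + sinθ·[k]× + (1−cosθ)·[k]×²:
    [+0.96009 -0.27736 +0.03594]
    [+0.19274 +0.74927 +0.63360]
    [-0.20267 -0.60139 +0.77282]
t = (-0.0614, -0.0826, 0.6185) m
M0: Pc = R·M0+t = (-0.19133, -0.02416, +0.57663); u = 755.6·(-0.19133)/0.57663 + 335.2 = 84.4845, v = 682.2·(-0.02416)/0.57663 + 228.5 = 199.9116
M1: Pc = R·M1+t = (+0.01029, +0.01631, +0.53407); u = 755.6·(+0.01029)/0.53407 + 335.2 = 349.7535, v = 682.2·(+0.01631)/0.53407 + 228.5 = 249.3341
M2: Pc = R·M2+t = (+0.06853, -0.14104, +0.66037); u = 755.6·(+0.06853)/0.66037 + 335.2 = 413.6162, v = 682.2·(-0.14104)/0.66037 + 228.5 = 82.8014
M3: Pc = R·M3+t = (-0.13309, -0.18151, +0.70293); u = 755.6·(-0.13309)/0.70293 + 335.2 = 192.1404, v = 682.2·(-0.18151)/0.70293 + 228.5 = 52.3415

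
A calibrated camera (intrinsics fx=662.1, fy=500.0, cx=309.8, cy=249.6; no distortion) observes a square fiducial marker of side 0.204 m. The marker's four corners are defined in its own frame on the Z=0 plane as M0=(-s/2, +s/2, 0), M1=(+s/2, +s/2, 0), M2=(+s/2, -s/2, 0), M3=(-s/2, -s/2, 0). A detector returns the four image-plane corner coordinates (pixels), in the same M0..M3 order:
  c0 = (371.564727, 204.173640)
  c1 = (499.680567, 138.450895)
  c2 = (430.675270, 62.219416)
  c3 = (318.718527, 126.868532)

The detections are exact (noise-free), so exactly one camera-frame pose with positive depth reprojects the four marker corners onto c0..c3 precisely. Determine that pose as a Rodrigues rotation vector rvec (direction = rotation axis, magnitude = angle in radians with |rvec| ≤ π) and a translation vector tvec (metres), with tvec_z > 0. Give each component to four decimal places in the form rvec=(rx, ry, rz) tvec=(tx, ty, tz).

Intrinsics K: fx=662.1, fy=500.0, cx=309.8, cy=249.6
Marker side s = 0.204 m; corners in marker frame (Z=0):
  M0 = (-0.1020, +0.1020, 0)
  M1 = (+0.1020, +0.1020, 0)
  M2 = (+0.1020, -0.1020, 0)
  M3 = (-0.1020, -0.1020, 0)
Detected image corners:
  c0 = (371.564727, 204.173640) px
  c1 = (499.680567, 138.450895) px
  c2 = (430.675270, 62.219416) px
  c3 = (318.718527, 126.868532) px
Planar DLT: solve 8×8 A·h = b for H (H[2,2]=1):
  H  [+447.21312 +100.57695 +401.54747]
  H  [-365.09121 +311.87563 +132.16995]
  H  [-0.34366 -0.48546 +1.00000]
B = K⁻¹H; ‖b₁‖=1.062770, ‖b₂‖=1.062770; λ = 2/(‖b₁‖+‖b₂‖) = 0.940938, sign → tz>0 ⇒ λ=+0.940938
r₁ = λ·B[:,0] = (+0.78686,-0.52563,-0.32337); r₂ = λ·B[:,1] = (+0.35667,+0.81494,-0.45679)
r₃ = r₁×r₂ = (+0.50363,+0.24409,+0.82872); SVD([r₁ r₂ r₃]) → R = UVᵀ:
  R  [+0.78686 +0.35667 +0.50363]
  R  [-0.52563 +0.81494 +0.24409]
  R  [-0.32337 -0.45679 +0.82872]
t = (+0.13039, -0.22099, +0.94094) m
tr R = 2.430519; θ = arccos((tr R − 1)/2) = 0.773801 rad = 44.336°
axis k = ((R−Rᵀ)₃₂, (R−Rᵀ)₁₃, (R−Rᵀ)₂₁) / (2 sinθ) = (-0.501450, +0.591675, -0.631243)
rvec = θ·k = (-0.388023, +0.457839, -0.488457)

rvec=(-0.3880, 0.4578, -0.4885) tvec=(0.1304, -0.2210, 0.9409)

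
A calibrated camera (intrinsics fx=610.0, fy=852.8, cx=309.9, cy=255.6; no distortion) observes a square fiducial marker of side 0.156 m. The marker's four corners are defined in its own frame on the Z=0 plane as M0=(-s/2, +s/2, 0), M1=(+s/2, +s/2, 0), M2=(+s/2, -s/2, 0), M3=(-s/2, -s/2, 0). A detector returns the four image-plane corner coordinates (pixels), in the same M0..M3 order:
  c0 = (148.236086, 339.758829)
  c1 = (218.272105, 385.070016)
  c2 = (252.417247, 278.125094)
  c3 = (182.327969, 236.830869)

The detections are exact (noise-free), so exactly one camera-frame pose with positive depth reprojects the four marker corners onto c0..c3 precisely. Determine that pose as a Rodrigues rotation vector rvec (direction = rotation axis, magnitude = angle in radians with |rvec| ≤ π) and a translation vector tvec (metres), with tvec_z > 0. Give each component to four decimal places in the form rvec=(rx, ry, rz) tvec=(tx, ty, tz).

rvec=(-0.1592, 0.2171, 0.3954) tvec=(-0.2100, 0.0732, 1.1641)

Intrinsics K: fx=610.0, fy=852.8, cx=309.9, cy=255.6
Marker side s = 0.156 m; corners in marker frame (Z=0):
  M0 = (-0.0780, +0.0780, 0)
  M1 = (+0.0780, +0.0780, 0)
  M2 = (+0.0780, -0.0780, 0)
  M3 = (-0.0780, -0.0780, 0)
Detected image corners:
  c0 = (148.236086, 339.758829) px
  c1 = (218.272105, 385.070016) px
  c2 = (252.417247, 278.125094) px
  c3 = (182.327969, 236.830869) px
Planar DLT: solve 8×8 A·h = b for H (H[2,2]=1):
  H  [+407.85643 -237.82416 +199.87747]
  H  [+213.63694 +642.88046 +309.20771]
  H  [-0.20600 -0.09544 +1.00000]
B = K⁻¹H; ‖b₁‖=0.859004, ‖b₂‖=0.859004; λ = 2/(‖b₁‖+‖b₂‖) = 1.164140, sign → tz>0 ⇒ λ=+1.164140
r₁ = λ·B[:,0] = (+0.90020,+0.36351,-0.23981); r₂ = λ·B[:,1] = (-0.39742,+0.91088,-0.11111)
r₃ = r₁×r₂ = (+0.17805,+0.19533,+0.96444); SVD([r₁ r₂ r₃]) → R = UVᵀ:
  R  [+0.90020 -0.39742 +0.17805]
  R  [+0.36351 +0.91088 +0.19533]
  R  [-0.23981 -0.11111 +0.96444]
t = (-0.20997, +0.07318, +1.16414) m
tr R = 2.775520; θ = arccos((tr R − 1)/2) = 0.478340 rad = 27.407°
axis k = ((R−Rᵀ)₃₂, (R−Rᵀ)₁₃, (R−Rᵀ)₂₁) / (2 sinθ) = (-0.332860, +0.453897, +0.826548)
rvec = θ·k = (-0.159220, +0.217117, +0.395371)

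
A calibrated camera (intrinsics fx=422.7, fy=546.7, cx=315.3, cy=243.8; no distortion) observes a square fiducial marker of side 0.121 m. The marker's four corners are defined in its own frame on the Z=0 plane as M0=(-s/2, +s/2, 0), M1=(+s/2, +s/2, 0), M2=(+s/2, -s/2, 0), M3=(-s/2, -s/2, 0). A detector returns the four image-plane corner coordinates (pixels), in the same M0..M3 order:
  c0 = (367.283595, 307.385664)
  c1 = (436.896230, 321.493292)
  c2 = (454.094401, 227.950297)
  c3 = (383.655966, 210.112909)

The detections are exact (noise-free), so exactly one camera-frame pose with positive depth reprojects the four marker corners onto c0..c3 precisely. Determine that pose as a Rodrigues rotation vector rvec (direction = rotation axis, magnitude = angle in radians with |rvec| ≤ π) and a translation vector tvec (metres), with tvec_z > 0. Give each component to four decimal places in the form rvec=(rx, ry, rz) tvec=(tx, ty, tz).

rvec=(0.1324, -0.1889, 0.1856) tvec=(0.1523, 0.0290, 0.6724)

Intrinsics K: fx=422.7, fy=546.7, cx=315.3, cy=243.8
Marker side s = 0.121 m; corners in marker frame (Z=0):
  M0 = (-0.0605, +0.0605, 0)
  M1 = (+0.0605, +0.0605, 0)
  M2 = (+0.0605, -0.0605, 0)
  M3 = (-0.0605, -0.0605, 0)
Detected image corners:
  c0 = (367.283595, 307.385664) px
  c1 = (436.896230, 321.493292) px
  c2 = (454.094401, 227.950297) px
  c3 = (383.655966, 210.112909) px
Planar DLT: solve 8×8 A·h = b for H (H[2,2]=1):
  H  [+699.75205 -69.75675 +411.02191]
  H  [+210.51553 +833.07319 +267.36336]
  H  [+0.29493 +0.16816 +1.00000]
B = K⁻¹H; ‖b₁‖=1.487198, ‖b₂‖=1.487198; λ = 2/(‖b₁‖+‖b₂‖) = 0.672405, sign → tz>0 ⇒ λ=+0.672405
r₁ = λ·B[:,0] = (+0.96520,+0.17048,+0.19831); r₂ = λ·B[:,1] = (-0.19531,+0.97420,+0.11307)
r₃ = r₁×r₂ = (-0.17392,-0.14787,+0.97360); SVD([r₁ r₂ r₃]) → R = UVᵀ:
  R  [+0.96520 -0.19531 -0.17392]
  R  [+0.17048 +0.97420 -0.14787]
  R  [+0.19831 +0.11307 +0.97360]
t = (+0.15227, +0.02898, +0.67241) m
tr R = 2.912996; θ = arccos((tr R − 1)/2) = 0.296044 rad = 16.962°
axis k = ((R−Rᵀ)₃₂, (R−Rᵀ)₁₃, (R−Rᵀ)₂₁) / (2 sinθ) = (+0.447208, -0.637955, +0.626912)
rvec = θ·k = (+0.132393, -0.188863, +0.185594)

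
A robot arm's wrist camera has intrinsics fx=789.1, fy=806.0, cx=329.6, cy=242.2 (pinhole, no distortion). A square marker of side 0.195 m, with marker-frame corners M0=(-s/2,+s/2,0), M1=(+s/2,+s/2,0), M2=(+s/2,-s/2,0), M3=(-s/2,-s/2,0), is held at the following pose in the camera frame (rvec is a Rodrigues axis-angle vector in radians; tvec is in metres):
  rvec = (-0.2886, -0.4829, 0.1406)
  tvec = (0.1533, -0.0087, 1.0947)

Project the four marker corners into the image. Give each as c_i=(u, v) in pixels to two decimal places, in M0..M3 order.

c0=(377.03, 292.94) c1=(495.24, 317.51) c2=(495.36, 185.74) c3=(383.67, 152.15)

Intrinsics K: fx=789.1, fy=806.0, cx=329.6, cy=242.2
Marker side s = 0.195 m; corners in marker frame (Z=0):
  M0 = (-0.0975, +0.0975, 0)
  M1 = (+0.0975, +0.0975, 0)
  M2 = (+0.0975, -0.0975, 0)
  M3 = (-0.0975, -0.0975, 0)
rvec = (-0.2886, -0.4829, 0.1406), |rvec| = θ = 0.57987 rad = 33.224°
Rodrigues: sinθ=0.54792, 1−cosθ=0.16347; R = I + sinθ·[k]× + (1−cosθ)·[k]×²:
    [+0.87702 -0.06510 -0.47602]
    [+0.20060 +0.94990 +0.23969]
    [+0.43656 -0.30570 +0.84614]
t = (0.1533, -0.0087, 1.0947) m
M0: Pc = R·M0+t = (+0.06144, +0.06436, +1.02233); u = 789.1·(+0.06144)/1.02233 + 329.6 = 377.0256, v = 806.0·(+0.06436)/1.02233 + 242.2 = 292.9382
M1: Pc = R·M1+t = (+0.23246, +0.10347, +1.10746); u = 789.1·(+0.23246)/1.10746 + 329.6 = 495.2371, v = 806.0·(+0.10347)/1.10746 + 242.2 = 317.5076
M2: Pc = R·M2+t = (+0.24516, -0.08176, +1.16707); u = 789.1·(+0.24516)/1.16707 + 329.6 = 495.3599, v = 806.0·(-0.08176)/1.16707 + 242.2 = 185.7377
M3: Pc = R·M3+t = (+0.07414, -0.12087, +1.08194); u = 789.1·(+0.07414)/1.08194 + 329.6 = 383.6712, v = 806.0·(-0.12087)/1.08194 + 242.2 = 152.1541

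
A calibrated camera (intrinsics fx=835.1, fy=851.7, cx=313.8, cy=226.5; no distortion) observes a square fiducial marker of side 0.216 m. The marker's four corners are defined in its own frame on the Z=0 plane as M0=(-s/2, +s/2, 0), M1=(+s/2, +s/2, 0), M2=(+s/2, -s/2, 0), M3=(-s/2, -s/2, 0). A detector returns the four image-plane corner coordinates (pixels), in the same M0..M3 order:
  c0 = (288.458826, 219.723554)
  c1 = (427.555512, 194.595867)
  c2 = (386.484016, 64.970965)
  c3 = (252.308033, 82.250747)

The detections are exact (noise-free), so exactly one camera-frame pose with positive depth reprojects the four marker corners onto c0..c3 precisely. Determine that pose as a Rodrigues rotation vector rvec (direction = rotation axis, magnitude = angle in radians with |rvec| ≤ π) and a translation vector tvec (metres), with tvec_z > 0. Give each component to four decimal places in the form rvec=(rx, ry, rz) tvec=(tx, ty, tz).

rvec=(-0.3283, -0.2639, -0.2214) tvec=(0.0386, -0.1274, 1.2325)

Intrinsics K: fx=835.1, fy=851.7, cx=313.8, cy=226.5
Marker side s = 0.216 m; corners in marker frame (Z=0):
  M0 = (-0.1080, +0.1080, 0)
  M1 = (+0.1080, +0.1080, 0)
  M2 = (+0.1080, -0.1080, 0)
  M3 = (-0.1080, -0.1080, 0)
Detected image corners:
  c0 = (288.458826, 219.723554) px
  c1 = (427.555512, 194.595867) px
  c2 = (386.484016, 64.970965) px
  c3 = (252.308033, 82.250747) px
Planar DLT: solve 8×8 A·h = b for H (H[2,2]=1):
  H  [+711.89725 +100.07756 +339.94970]
  H  [-64.71185 +585.09034 +138.43480]
  H  [+0.23504 -0.23315 +1.00000]
B = K⁻¹H; ‖b₁‖=0.811386, ‖b₂‖=0.811386; λ = 2/(‖b₁‖+‖b₂‖) = 1.232459, sign → tz>0 ⇒ λ=+1.232459
r₁ = λ·B[:,0] = (+0.94178,-0.17068,+0.28968); r₂ = λ·B[:,1] = (+0.25567,+0.92307,-0.28734)
r₃ = r₁×r₂ = (-0.21835,+0.34468,+0.91297); SVD([r₁ r₂ r₃]) → R = UVᵀ:
  R  [+0.94178 +0.25567 -0.21835]
  R  [-0.17068 +0.92307 +0.34468]
  R  [+0.28968 -0.28734 +0.91297]
t = (+0.03859, -0.12744, +1.23246) m
tr R = 2.777832; θ = arccos((tr R − 1)/2) = 0.475823 rad = 27.263°
axis k = ((R−Rᵀ)₃₂, (R−Rᵀ)₁₃, (R−Rᵀ)₂₁) / (2 sinθ) = (-0.689872, -0.554531, -0.465374)
rvec = θ·k = (-0.328257, -0.263858, -0.221436)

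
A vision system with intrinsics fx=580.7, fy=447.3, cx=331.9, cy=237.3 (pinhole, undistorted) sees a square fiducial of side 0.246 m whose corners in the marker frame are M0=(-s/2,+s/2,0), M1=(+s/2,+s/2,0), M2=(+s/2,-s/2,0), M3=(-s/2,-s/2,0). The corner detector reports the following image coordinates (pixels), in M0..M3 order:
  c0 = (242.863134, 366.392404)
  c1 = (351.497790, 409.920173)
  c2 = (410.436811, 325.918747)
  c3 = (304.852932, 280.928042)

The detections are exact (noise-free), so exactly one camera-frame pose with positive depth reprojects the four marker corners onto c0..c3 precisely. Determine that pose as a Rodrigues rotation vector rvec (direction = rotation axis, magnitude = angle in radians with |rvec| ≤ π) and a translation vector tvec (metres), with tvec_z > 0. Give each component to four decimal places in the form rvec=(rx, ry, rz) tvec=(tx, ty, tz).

Intrinsics K: fx=580.7, fy=447.3, cx=331.9, cy=237.3
Marker side s = 0.246 m; corners in marker frame (Z=0):
  M0 = (-0.1230, +0.1230, 0)
  M1 = (+0.1230, +0.1230, 0)
  M2 = (+0.1230, -0.1230, 0)
  M3 = (-0.1230, -0.1230, 0)
Detected image corners:
  c0 = (242.863134, 366.392404) px
  c1 = (351.497790, 409.920173) px
  c2 = (410.436811, 325.918747) px
  c3 = (304.852932, 280.928042) px
Planar DLT: solve 8×8 A·h = b for H (H[2,2]=1):
  H  [+468.39724 -264.97179 +328.29610]
  H  [+214.83009 +324.06633 +345.75799]
  H  [+0.10091 -0.05882 +1.00000]
B = K⁻¹H; ‖b₁‖=0.867870, ‖b₂‖=0.867870; λ = 2/(‖b₁‖+‖b₂‖) = 1.152246, sign → tz>0 ⇒ λ=+1.152246
r₁ = λ·B[:,0] = (+0.86296,+0.49172,+0.11627); r₂ = λ·B[:,1] = (-0.48703,+0.87075,-0.06778)
r₃ = r₁×r₂ = (-0.13457,+0.00186,+0.99090); SVD([r₁ r₂ r₃]) → R = UVᵀ:
  R  [+0.86296 -0.48703 -0.13457]
  R  [+0.49172 +0.87075 +0.00186]
  R  [+0.11627 -0.06778 +0.99090]
t = (-0.00715, +0.27939, +1.15225) m
tr R = 2.724610; θ = arccos((tr R − 1)/2) = 0.530992 rad = 30.424°
axis k = ((R−Rᵀ)₃₂, (R−Rᵀ)₁₃, (R−Rᵀ)₂₁) / (2 sinθ) = (-0.068757, -0.247676, +0.966400)
rvec = θ·k = (-0.036509, -0.131514, +0.513151)

rvec=(-0.0365, -0.1315, 0.5132) tvec=(-0.0072, 0.2794, 1.1522)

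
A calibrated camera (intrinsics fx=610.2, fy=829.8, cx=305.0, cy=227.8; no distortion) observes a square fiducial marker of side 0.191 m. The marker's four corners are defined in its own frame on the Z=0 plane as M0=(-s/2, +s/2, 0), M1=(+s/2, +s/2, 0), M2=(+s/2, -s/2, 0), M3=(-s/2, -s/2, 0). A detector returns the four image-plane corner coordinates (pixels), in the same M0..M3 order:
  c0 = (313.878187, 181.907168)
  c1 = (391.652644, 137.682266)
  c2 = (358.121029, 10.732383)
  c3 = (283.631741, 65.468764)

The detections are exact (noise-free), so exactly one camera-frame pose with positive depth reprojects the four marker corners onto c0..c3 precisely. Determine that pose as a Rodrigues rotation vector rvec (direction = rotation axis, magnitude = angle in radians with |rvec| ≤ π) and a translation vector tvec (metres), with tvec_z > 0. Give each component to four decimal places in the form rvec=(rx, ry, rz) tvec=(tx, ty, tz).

Intrinsics K: fx=610.2, fy=829.8, cx=305.0, cy=227.8
Marker side s = 0.191 m; corners in marker frame (Z=0):
  M0 = (-0.0955, +0.0955, 0)
  M1 = (+0.0955, +0.0955, 0)
  M2 = (+0.0955, -0.0955, 0)
  M3 = (-0.0955, -0.0955, 0)
Detected image corners:
  c0 = (313.878187, 181.907168) px
  c1 = (391.652644, 137.682266) px
  c2 = (358.121029, 10.732383) px
  c3 = (283.631741, 65.468764) px
Planar DLT: solve 8×8 A·h = b for H (H[2,2]=1):
  H  [+241.97861 +156.07232 +335.08332]
  H  [-305.14482 +632.83460 +99.86487]
  H  [-0.46491 -0.03119 +1.00000]
B = K⁻¹H; ‖b₁‖=0.818140, ‖b₂‖=0.818140; λ = 2/(‖b₁‖+‖b₂‖) = 1.222285, sign → tz>0 ⇒ λ=+1.222285
r₁ = λ·B[:,0] = (+0.76874,-0.29347,-0.56825); r₂ = λ·B[:,1] = (+0.33168,+0.94262,-0.03812)
r₃ = r₁×r₂ = (+0.54684,-0.15918,+0.82197); SVD([r₁ r₂ r₃]) → R = UVᵀ:
  R  [+0.76874 +0.33168 +0.54684]
  R  [-0.29347 +0.94262 -0.15918]
  R  [-0.56825 -0.03812 +0.82197]
t = (+0.06026, -0.18845, +1.22228) m
tr R = 2.533330; θ = arccos((tr R − 1)/2) = 0.697166 rad = 39.945°
axis k = ((R−Rᵀ)₃₂, (R−Rᵀ)₁₃, (R−Rᵀ)₂₁) / (2 sinθ) = (+0.094274, +0.868386, -0.486845)
rvec = θ·k = (+0.065725, +0.605409, -0.339411)

rvec=(0.0657, 0.6054, -0.3394) tvec=(0.0603, -0.1884, 1.2223)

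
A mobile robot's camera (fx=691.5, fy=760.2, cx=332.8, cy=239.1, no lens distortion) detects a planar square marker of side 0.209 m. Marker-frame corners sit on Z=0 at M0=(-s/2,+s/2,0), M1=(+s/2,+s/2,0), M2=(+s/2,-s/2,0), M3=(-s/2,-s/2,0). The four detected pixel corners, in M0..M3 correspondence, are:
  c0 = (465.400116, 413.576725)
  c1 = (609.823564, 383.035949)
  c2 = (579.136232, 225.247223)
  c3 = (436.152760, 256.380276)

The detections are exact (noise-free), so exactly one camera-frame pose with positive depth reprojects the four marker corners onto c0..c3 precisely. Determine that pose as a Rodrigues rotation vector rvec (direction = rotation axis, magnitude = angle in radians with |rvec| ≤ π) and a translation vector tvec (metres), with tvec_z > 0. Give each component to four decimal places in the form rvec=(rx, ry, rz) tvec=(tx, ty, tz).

rvec=(-0.0395, 0.0302, -0.1963) tvec=(0.2723, 0.1047, 0.9932)

Intrinsics K: fx=691.5, fy=760.2, cx=332.8, cy=239.1
Marker side s = 0.209 m; corners in marker frame (Z=0):
  M0 = (-0.1045, +0.1045, 0)
  M1 = (+0.1045, +0.1045, 0)
  M2 = (+0.1045, -0.1045, 0)
  M3 = (-0.1045, -0.1045, 0)
Detected image corners:
  c0 = (465.400116, 413.576725) px
  c1 = (609.823564, 383.035949) px
  c2 = (579.136232, 225.247223) px
  c3 = (436.152760, 256.380276) px
Planar DLT: solve 8×8 A·h = b for H (H[2,2]=1):
  H  [+673.81229 +121.18475 +522.36416]
  H  [-155.95801 +739.98100 +319.25304]
  H  [-0.02631 -0.04246 +1.00000]
B = K⁻¹H; ‖b₁‖=1.006869, ‖b₂‖=1.006869; λ = 2/(‖b₁‖+‖b₂‖) = 0.993178, sign → tz>0 ⇒ λ=+0.993178
r₁ = λ·B[:,0] = (+0.98035,-0.19554,-0.02613); r₂ = λ·B[:,1] = (+0.19435,+0.98003,-0.04217)
r₃ = r₁×r₂ = (+0.03385,+0.03626,+0.99877); SVD([r₁ r₂ r₃]) → R = UVᵀ:
  R  [+0.98035 +0.19435 +0.03385]
  R  [-0.19554 +0.98003 +0.03626]
  R  [-0.02613 -0.04217 +0.99877]
t = (+0.27226, +0.10472, +0.99318) m
tr R = 2.959143; θ = arccos((tr R − 1)/2) = 0.202477 rad = 11.601°
axis k = ((R−Rᵀ)₃₂, (R−Rᵀ)₁₃, (R−Rᵀ)₂₁) / (2 sinθ) = (-0.195010, +0.149129, -0.969397)
rvec = θ·k = (-0.039485, +0.030195, -0.196281)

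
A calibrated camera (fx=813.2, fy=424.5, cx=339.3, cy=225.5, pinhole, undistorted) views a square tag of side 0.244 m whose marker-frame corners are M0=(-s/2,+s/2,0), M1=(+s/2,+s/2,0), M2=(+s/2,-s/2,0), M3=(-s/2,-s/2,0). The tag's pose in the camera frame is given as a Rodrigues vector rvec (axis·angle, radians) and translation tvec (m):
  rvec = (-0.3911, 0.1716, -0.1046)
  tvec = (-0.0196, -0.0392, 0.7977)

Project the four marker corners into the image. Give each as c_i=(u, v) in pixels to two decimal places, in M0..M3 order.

c0=(200.79, 274.87) c1=(459.51, 258.28) c2=(429.40, 139.41) c3=(200.27, 159.09)

Intrinsics K: fx=813.2, fy=424.5, cx=339.3, cy=225.5
Marker side s = 0.244 m; corners in marker frame (Z=0):
  M0 = (-0.1220, +0.1220, 0)
  M1 = (+0.1220, +0.1220, 0)
  M2 = (+0.1220, -0.1220, 0)
  M3 = (-0.1220, -0.1220, 0)
rvec = (-0.3911, 0.1716, -0.1046), |rvec| = θ = 0.43971 rad = 25.194°
Rodrigues: sinθ=0.42568, 1−cosθ=0.09513; R = I + sinθ·[k]× + (1−cosθ)·[k]×²:
    [+0.98013 +0.06824 +0.18625]
    [-0.13428 +0.91936 +0.36979]
    [-0.14600 -0.38745 +0.91026]
t = (-0.0196, -0.0392, 0.7977) m
M0: Pc = R·M0+t = (-0.13085, +0.08934, +0.76824); u = 813.2·(-0.13085)/0.76824 + 339.3 = 200.7925, v = 424.5·(+0.08934)/0.76824 + 225.5 = 274.8681
M1: Pc = R·M1+t = (+0.10830, +0.05658, +0.73262); u = 813.2·(+0.10830)/0.73262 + 339.3 = 459.5134, v = 424.5·(+0.05658)/0.73262 + 225.5 = 258.2839
M2: Pc = R·M2+t = (+0.09165, -0.16774, +0.82716); u = 813.2·(+0.09165)/0.82716 + 339.3 = 429.4037, v = 424.5·(-0.16774)/0.82716 + 225.5 = 139.4130
M3: Pc = R·M3+t = (-0.14750, -0.13498, +0.86278); u = 813.2·(-0.14750)/0.86278 + 339.3 = 200.2749, v = 424.5·(-0.13498)/0.86278 + 225.5 = 159.0880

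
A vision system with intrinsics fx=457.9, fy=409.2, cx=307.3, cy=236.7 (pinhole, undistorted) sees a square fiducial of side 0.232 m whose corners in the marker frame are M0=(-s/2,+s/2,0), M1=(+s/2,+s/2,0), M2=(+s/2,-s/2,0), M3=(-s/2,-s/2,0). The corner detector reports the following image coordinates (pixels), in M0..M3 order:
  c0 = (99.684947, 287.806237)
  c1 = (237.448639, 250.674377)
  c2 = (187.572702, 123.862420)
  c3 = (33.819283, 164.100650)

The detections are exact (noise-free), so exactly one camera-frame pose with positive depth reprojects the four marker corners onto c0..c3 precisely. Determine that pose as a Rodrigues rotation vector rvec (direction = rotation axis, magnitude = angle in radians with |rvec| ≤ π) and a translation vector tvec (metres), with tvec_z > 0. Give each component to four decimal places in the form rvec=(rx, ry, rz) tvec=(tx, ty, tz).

rvec=(0.3242, -0.0726, -0.2865) tvec=(-0.2557, -0.0463, 0.7061)

Intrinsics K: fx=457.9, fy=409.2, cx=307.3, cy=236.7
Marker side s = 0.232 m; corners in marker frame (Z=0):
  M0 = (-0.1160, +0.1160, 0)
  M1 = (+0.1160, +0.1160, 0)
  M2 = (+0.1160, -0.1160, 0)
  M3 = (-0.1160, -0.1160, 0)
Detected image corners:
  c0 = (99.684947, 287.806237) px
  c1 = (237.448639, 250.674377) px
  c2 = (187.572702, 123.862420) px
  c3 = (33.819283, 164.100650) px
Planar DLT: solve 8×8 A·h = b for H (H[2,2]=1):
  H  [+631.30292 +313.39498 +141.46678]
  H  [-159.18613 +634.77062 +209.86736]
  H  [+0.03486 +0.45900 +1.00000]
B = K⁻¹H; ‖b₁‖=1.416146, ‖b₂‖=1.416146; λ = 2/(‖b₁‖+‖b₂‖) = 0.706142, sign → tz>0 ⇒ λ=+0.706142
r₁ = λ·B[:,0] = (+0.95703,-0.28894,+0.02462); r₂ = λ·B[:,1] = (+0.26578,+0.90791,+0.32412)
r₃ = r₁×r₂ = (-0.11600,-0.30365,+0.94570); SVD([r₁ r₂ r₃]) → R = UVᵀ:
  R  [+0.95703 +0.26578 -0.11600]
  R  [-0.28894 +0.90791 -0.30365]
  R  [+0.02462 +0.32412 +0.94570]
t = (-0.25574, -0.04630, +0.70614) m
tr R = 2.810639; θ = arccos((tr R − 1)/2) = 0.438665 rad = 25.134°
axis k = ((R−Rᵀ)₃₂, (R−Rᵀ)₁₃, (R−Rᵀ)₂₁) / (2 sinθ) = (+0.739023, -0.165544, -0.653024)
rvec = θ·k = (+0.324183, -0.072618, -0.286458)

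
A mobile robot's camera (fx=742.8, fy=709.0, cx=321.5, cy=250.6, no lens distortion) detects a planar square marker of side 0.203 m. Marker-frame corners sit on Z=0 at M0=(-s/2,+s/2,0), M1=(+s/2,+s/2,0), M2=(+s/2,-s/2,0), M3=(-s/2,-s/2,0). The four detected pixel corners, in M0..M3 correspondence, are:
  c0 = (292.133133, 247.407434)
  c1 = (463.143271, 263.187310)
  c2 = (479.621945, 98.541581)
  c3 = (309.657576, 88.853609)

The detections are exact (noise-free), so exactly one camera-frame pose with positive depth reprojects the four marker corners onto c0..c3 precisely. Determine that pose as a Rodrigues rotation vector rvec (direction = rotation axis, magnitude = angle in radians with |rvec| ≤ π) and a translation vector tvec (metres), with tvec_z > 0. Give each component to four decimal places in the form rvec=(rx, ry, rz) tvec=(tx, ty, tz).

rvec=(-0.0508, 0.1588, 0.0997) tvec=(0.0749, -0.0952, 0.8813)

Intrinsics K: fx=742.8, fy=709.0, cx=321.5, cy=250.6
Marker side s = 0.203 m; corners in marker frame (Z=0):
  M0 = (-0.1015, +0.1015, 0)
  M1 = (+0.1015, +0.1015, 0)
  M2 = (+0.1015, -0.1015, 0)
  M3 = (-0.1015, -0.1015, 0)
Detected image corners:
  c0 = (292.133133, 247.407434) px
  c1 = (463.143271, 263.187310) px
  c2 = (479.621945, 98.541581) px
  c3 = (309.657576, 88.853609) px
Planar DLT: solve 8×8 A·h = b for H (H[2,2]=1):
  H  [+769.59065 -102.47105 +384.60694]
  H  [+30.91544 +787.34307 +173.98336]
  H  [-0.18189 -0.04836 +1.00000]
B = K⁻¹H; ‖b₁‖=1.134677, ‖b₂‖=1.134677; λ = 2/(‖b₁‖+‖b₂‖) = 0.881308, sign → tz>0 ⇒ λ=+0.881308
r₁ = λ·B[:,0] = (+0.98248,+0.09509,-0.16030); r₂ = λ·B[:,1] = (-0.10313,+0.99375,-0.04262)
r₃ = r₁×r₂ = (+0.15525,+0.05840,+0.98615); SVD([r₁ r₂ r₃]) → R = UVᵀ:
  R  [+0.98248 -0.10313 +0.15525]
  R  [+0.09509 +0.99375 +0.05840]
  R  [-0.16030 -0.04262 +0.98615]
t = (+0.07487, -0.09524, +0.88131) m
tr R = 2.962379; θ = arccos((tr R − 1)/2) = 0.194267 rad = 11.131°
axis k = ((R−Rᵀ)₃₂, (R−Rᵀ)₁₃, (R−Rᵀ)₂₁) / (2 sinθ) = (-0.261641, +0.817290, +0.513402)
rvec = θ·k = (-0.050828, +0.158773, +0.099737)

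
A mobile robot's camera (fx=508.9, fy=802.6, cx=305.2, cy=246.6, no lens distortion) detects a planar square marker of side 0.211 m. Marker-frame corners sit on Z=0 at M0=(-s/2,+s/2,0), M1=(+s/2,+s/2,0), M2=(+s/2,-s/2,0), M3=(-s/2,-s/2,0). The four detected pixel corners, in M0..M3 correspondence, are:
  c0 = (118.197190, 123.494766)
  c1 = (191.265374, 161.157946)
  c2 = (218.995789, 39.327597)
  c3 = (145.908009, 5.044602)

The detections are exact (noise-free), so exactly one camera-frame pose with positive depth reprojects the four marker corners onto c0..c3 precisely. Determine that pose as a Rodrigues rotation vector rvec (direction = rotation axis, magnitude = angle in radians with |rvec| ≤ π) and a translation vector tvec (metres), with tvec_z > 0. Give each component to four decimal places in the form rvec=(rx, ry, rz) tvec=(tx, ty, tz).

rvec=(-0.0838, 0.1477, 0.3249) tvec=(-0.3539, -0.2700, 1.3146)

Intrinsics K: fx=508.9, fy=802.6, cx=305.2, cy=246.6
Marker side s = 0.211 m; corners in marker frame (Z=0):
  M0 = (-0.1055, +0.1055, 0)
  M1 = (+0.1055, +0.1055, 0)
  M2 = (+0.1055, -0.1055, 0)
  M3 = (-0.1055, -0.1055, 0)
Detected image corners:
  c0 = (118.197190, 123.494766) px
  c1 = (191.265374, 161.157946) px
  c2 = (218.995789, 39.327597) px
  c3 = (145.908009, 5.044602) px
Planar DLT: solve 8×8 A·h = b for H (H[2,2]=1):
  H  [+326.09621 -138.84207 +168.19343]
  H  [+160.57349 +565.64128 +81.74774]
  H  [-0.12008 -0.04428 +1.00000]
B = K⁻¹H; ‖b₁‖=0.760698, ‖b₂‖=0.760698; λ = 2/(‖b₁‖+‖b₂‖) = 1.314583, sign → tz>0 ⇒ λ=+1.314583
r₁ = λ·B[:,0] = (+0.93704,+0.31151,-0.15786); r₂ = λ·B[:,1] = (-0.32374,+0.94435,-0.05821)
r₃ = r₁×r₂ = (+0.13094,+0.10565,+0.98574); SVD([r₁ r₂ r₃]) → R = UVᵀ:
  R  [+0.93704 -0.32374 +0.13094]
  R  [+0.31151 +0.94435 +0.10565]
  R  [-0.15786 -0.05821 +0.98574]
t = (-0.35391, -0.27001, +1.31458) m
tr R = 2.867136; θ = arccos((tr R − 1)/2) = 0.366554 rad = 21.002°
axis k = ((R−Rᵀ)₃₂, (R−Rᵀ)₁₃, (R−Rᵀ)₂₁) / (2 sinθ) = (-0.228602, +0.402906, +0.886232)
rvec = θ·k = (-0.083795, +0.147687, +0.324852)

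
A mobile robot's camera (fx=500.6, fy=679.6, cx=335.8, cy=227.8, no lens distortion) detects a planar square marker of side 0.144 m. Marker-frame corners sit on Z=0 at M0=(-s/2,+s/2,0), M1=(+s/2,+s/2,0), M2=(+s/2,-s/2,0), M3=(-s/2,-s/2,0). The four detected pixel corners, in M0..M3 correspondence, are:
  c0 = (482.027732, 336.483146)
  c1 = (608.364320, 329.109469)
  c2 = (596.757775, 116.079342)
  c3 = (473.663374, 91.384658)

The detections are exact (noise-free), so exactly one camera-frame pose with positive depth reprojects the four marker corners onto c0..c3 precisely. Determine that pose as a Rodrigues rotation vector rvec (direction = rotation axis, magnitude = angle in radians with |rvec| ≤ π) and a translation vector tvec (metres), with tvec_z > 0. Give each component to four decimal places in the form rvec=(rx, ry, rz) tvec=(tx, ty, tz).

rvec=(-0.1121, -0.4332, 0.0096) tvec=(0.1776, -0.0071, 0.4260)

Intrinsics K: fx=500.6, fy=679.6, cx=335.8, cy=227.8
Marker side s = 0.144 m; corners in marker frame (Z=0):
  M0 = (-0.0720, +0.0720, 0)
  M1 = (+0.0720, +0.0720, 0)
  M2 = (+0.0720, -0.0720, 0)
  M3 = (-0.0720, -0.0720, 0)
Detected image corners:
  c0 = (482.027732, 336.483146) px
  c1 = (608.364320, 329.109469) px
  c2 = (596.757775, 116.079342) px
  c3 = (473.663374, 91.384658) px
Planar DLT: solve 8×8 A·h = b for H (H[2,2]=1):
  H  [+1396.34995 -69.85817 +544.51909]
  H  [+276.55569 +1526.28685 +216.43323]
  H  [+0.98200 -0.25916 +1.00000]
B = K⁻¹H; ‖b₁‖=2.347331, ‖b₂‖=2.347331; λ = 2/(‖b₁‖+‖b₂‖) = 0.426016, sign → tz>0 ⇒ λ=+0.426016
r₁ = λ·B[:,0] = (+0.90768,+0.03313,+0.41835); r₂ = λ·B[:,1] = (+0.01461,+0.99378,-0.11041)
r₃ = r₁×r₂ = (-0.41940,+0.10632,+0.90155); SVD([r₁ r₂ r₃]) → R = UVᵀ:
  R  [+0.90768 +0.01461 -0.41940]
  R  [+0.03313 +0.99378 +0.10632]
  R  [+0.41835 -0.11041 +0.90155]
t = (+0.17762, -0.00713, +0.42602) m
tr R = 2.803014; θ = arccos((tr R − 1)/2) = 0.447558 rad = 25.643°
axis k = ((R−Rᵀ)₃₂, (R−Rᵀ)₁₃, (R−Rᵀ)₂₁) / (2 sinθ) = (-0.250401, -0.967906, +0.021402)
rvec = θ·k = (-0.112069, -0.433194, +0.009579)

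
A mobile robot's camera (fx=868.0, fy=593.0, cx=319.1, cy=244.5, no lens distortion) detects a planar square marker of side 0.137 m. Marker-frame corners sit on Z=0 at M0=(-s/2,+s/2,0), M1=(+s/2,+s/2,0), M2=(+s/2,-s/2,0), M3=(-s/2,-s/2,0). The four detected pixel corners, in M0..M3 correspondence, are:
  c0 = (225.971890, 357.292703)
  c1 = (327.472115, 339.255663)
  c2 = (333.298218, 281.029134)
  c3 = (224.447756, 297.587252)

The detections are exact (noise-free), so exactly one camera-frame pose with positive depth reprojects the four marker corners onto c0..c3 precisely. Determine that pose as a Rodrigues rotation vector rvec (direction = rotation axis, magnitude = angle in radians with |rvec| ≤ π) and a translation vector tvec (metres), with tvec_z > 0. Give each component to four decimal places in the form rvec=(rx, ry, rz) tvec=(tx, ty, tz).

rvec=(0.5804, -0.4083, -0.0737) tvec=(-0.0489, 0.1340, 1.0577)

Intrinsics K: fx=868.0, fy=593.0, cx=319.1, cy=244.5
Marker side s = 0.137 m; corners in marker frame (Z=0):
  M0 = (-0.0685, +0.0685, 0)
  M1 = (+0.0685, +0.0685, 0)
  M2 = (+0.0685, -0.0685, 0)
  M3 = (-0.0685, -0.0685, 0)
Detected image corners:
  c0 = (225.971890, 357.292703) px
  c1 = (327.472115, 339.255663) px
  c2 = (333.298218, 281.029134) px
  c3 = (224.447756, 297.587252) px
Planar DLT: solve 8×8 A·h = b for H (H[2,2]=1):
  H  [+859.73812 +127.29424 +278.96516]
  H  [-19.74454 +595.08692 +319.63693]
  H  [+0.33472 +0.51696 +1.00000]
B = K⁻¹H; ‖b₁‖=0.945419, ‖b₂‖=0.945419; λ = 2/(‖b₁‖+‖b₂‖) = 1.057732, sign → tz>0 ⇒ λ=+1.057732
r₁ = λ·B[:,0] = (+0.91751,-0.18119,+0.35405); r₂ = λ·B[:,1] = (-0.04590,+0.83600,+0.54680)
r₃ = r₁×r₂ = (-0.39506,-0.51795,+0.75872); SVD([r₁ r₂ r₃]) → R = UVᵀ:
  R  [+0.91751 -0.04590 -0.39506]
  R  [-0.18119 +0.83600 -0.51795]
  R  [+0.35405 +0.54680 +0.75872]
t = (-0.04891, +0.13402, +1.05773) m
tr R = 2.512229; θ = arccos((tr R − 1)/2) = 0.713441 rad = 40.877°
axis k = ((R−Rᵀ)₃₂, (R−Rᵀ)₁₃, (R−Rᵀ)₂₁) / (2 sinθ) = (+0.813484, -0.572327, -0.103366)
rvec = θ·k = (+0.580373, -0.408321, -0.073746)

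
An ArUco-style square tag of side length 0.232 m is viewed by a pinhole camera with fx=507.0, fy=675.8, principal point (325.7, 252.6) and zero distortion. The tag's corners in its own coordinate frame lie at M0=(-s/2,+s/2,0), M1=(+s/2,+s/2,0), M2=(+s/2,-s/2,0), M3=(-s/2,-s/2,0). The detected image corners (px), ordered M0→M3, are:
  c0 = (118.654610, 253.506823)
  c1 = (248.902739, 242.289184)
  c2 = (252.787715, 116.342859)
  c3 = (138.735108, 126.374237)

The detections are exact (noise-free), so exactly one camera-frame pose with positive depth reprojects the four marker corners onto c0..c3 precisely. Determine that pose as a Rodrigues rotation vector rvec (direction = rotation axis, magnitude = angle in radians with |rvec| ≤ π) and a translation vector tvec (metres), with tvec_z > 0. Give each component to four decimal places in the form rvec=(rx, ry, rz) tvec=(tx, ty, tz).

Intrinsics K: fx=507.0, fy=675.8, cx=325.7, cy=252.6
Marker side s = 0.232 m; corners in marker frame (Z=0):
  M0 = (-0.1160, +0.1160, 0)
  M1 = (+0.1160, +0.1160, 0)
  M2 = (+0.1160, -0.1160, 0)
  M3 = (-0.1160, -0.1160, 0)
Detected image corners:
  c0 = (118.654610, 253.506823) px
  c1 = (248.902739, 242.289184) px
  c2 = (252.787715, 116.342859) px
  c3 = (138.735108, 126.374237) px
Planar DLT: solve 8×8 A·h = b for H (H[2,2]=1):
  H  [+522.74363 -160.27543 +190.11363]
  H  [-47.03594 +439.77852 +180.43312]
  H  [-0.00764 -0.57224 +1.00000]
B = K⁻¹H; ‖b₁‖=1.038136, ‖b₂‖=1.038136; λ = 2/(‖b₁‖+‖b₂‖) = 0.963265, sign → tz>0 ⇒ λ=+0.963265
r₁ = λ·B[:,0] = (+0.99790,-0.06429,-0.00736); r₂ = λ·B[:,1] = (+0.04960,+0.83288,-0.55122)
r₃ = r₁×r₂ = (+0.04157,+0.54970,+0.83433); SVD([r₁ r₂ r₃]) → R = UVᵀ:
  R  [+0.99790 +0.04960 +0.04157]
  R  [-0.06429 +0.83288 +0.54970]
  R  [-0.00736 -0.55122 +0.83433]
t = (-0.25760, -0.10286, +0.96327) m
tr R = 2.665112; θ = arccos((tr R − 1)/2) = 0.587090 rad = 33.638°
axis k = ((R−Rᵀ)₃₂, (R−Rᵀ)₁₃, (R−Rᵀ)₂₁) / (2 sinθ) = (-0.993721, +0.044162, -0.102800)
rvec = θ·k = (-0.583404, +0.025927, -0.060353)

rvec=(-0.5834, 0.0259, -0.0604) tvec=(-0.2576, -0.1029, 0.9633)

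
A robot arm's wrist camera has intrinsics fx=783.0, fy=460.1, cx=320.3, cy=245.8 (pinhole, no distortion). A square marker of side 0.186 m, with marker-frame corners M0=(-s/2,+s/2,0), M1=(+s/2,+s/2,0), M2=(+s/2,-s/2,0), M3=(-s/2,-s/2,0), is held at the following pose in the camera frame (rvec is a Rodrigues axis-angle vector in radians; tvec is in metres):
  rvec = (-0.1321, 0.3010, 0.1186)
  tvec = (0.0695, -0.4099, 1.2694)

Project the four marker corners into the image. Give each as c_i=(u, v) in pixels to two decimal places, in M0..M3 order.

c0=(301.25, 128.80) c1=(412.57, 130.15) c2=(426.85, 64.77) c3=(316.68, 66.25)

Intrinsics K: fx=783.0, fy=460.1, cx=320.3, cy=245.8
Marker side s = 0.186 m; corners in marker frame (Z=0):
  M0 = (-0.0930, +0.0930, 0)
  M1 = (+0.0930, +0.0930, 0)
  M2 = (+0.0930, -0.0930, 0)
  M3 = (-0.0930, -0.0930, 0)
rvec = (-0.1321, 0.3010, 0.1186), |rvec| = θ = 0.34945 rad = 20.022°
Rodrigues: sinθ=0.34238, 1−cosθ=0.06044; R = I + sinθ·[k]× + (1−cosθ)·[k]×²:
    [+0.94820 -0.13588 +0.28716]
    [+0.09652 +0.98440 +0.14710]
    [-0.30267 -0.11176 +0.94652]
t = (0.0695, -0.4099, 1.2694) m
M0: Pc = R·M0+t = (-0.03132, -0.32733, +1.28715); u = 783.0·(-0.03132)/1.28715 + 320.3 = 301.2480, v = 460.1·(-0.32733)/1.28715 + 245.8 = 128.7952
M1: Pc = R·M1+t = (+0.14505, -0.30937, +1.23086); u = 783.0·(+0.14505)/1.23086 + 320.3 = 412.5694, v = 460.1·(-0.30937)/1.23086 + 245.8 = 130.1547
M2: Pc = R·M2+t = (+0.17032, -0.49247, +1.25165); u = 783.0·(+0.17032)/1.25165 + 320.3 = 426.8477, v = 460.1·(-0.49247)/1.25165 + 245.8 = 64.7689
M3: Pc = R·M3+t = (-0.00605, -0.51043, +1.30794); u = 783.0·(-0.00605)/1.30794 + 320.3 = 316.6809, v = 460.1·(-0.51043)/1.30794 + 245.8 = 66.2454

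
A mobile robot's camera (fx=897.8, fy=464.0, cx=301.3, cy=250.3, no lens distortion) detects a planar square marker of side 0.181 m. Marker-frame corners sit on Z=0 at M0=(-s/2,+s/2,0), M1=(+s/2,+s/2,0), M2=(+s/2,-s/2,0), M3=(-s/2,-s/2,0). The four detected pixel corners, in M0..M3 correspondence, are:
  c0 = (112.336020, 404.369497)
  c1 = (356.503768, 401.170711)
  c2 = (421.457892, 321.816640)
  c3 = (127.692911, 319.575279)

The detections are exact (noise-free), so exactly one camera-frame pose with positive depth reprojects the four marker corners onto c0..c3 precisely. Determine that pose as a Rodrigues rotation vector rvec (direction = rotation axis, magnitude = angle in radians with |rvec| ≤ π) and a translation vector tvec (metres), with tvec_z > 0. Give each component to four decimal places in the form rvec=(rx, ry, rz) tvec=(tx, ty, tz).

Intrinsics K: fx=897.8, fy=464.0, cx=301.3, cy=250.3
Marker side s = 0.181 m; corners in marker frame (Z=0):
  M0 = (-0.0905, +0.0905, 0)
  M1 = (+0.0905, +0.0905, 0)
  M2 = (+0.0905, -0.0905, 0)
  M3 = (-0.0905, -0.0905, 0)
Detected image corners:
  c0 = (112.336020, 404.369497) px
  c1 = (356.503768, 401.170711) px
  c2 = (421.457892, 321.816640) px
  c3 = (127.692911, 319.575279) px
Planar DLT: solve 8×8 A·h = b for H (H[2,2]=1):
  H  [+1567.47377 +46.95762 +257.07871]
  H  [+130.62968 +841.58398 +365.71509]
  H  [+0.37247 +1.07439 +1.00000]
B = K⁻¹H; ‖b₁‖=1.665101, ‖b₂‖=1.665101; λ = 2/(‖b₁‖+‖b₂‖) = 0.600564, sign → tz>0 ⇒ λ=+0.600564
r₁ = λ·B[:,0] = (+0.97346,+0.04841,+0.22369); r₂ = λ·B[:,1] = (-0.18513,+0.74121,+0.64524)
r₃ = r₁×r₂ = (-0.13457,-0.66953,+0.73050); SVD([r₁ r₂ r₃]) → R = UVᵀ:
  R  [+0.97346 -0.18513 -0.13457]
  R  [+0.04841 +0.74121 -0.66953]
  R  [+0.22369 +0.64524 +0.73050]
t = (-0.02958, +0.14938, +0.60056) m
tr R = 2.445164; θ = arccos((tr R − 1)/2) = 0.763266 rad = 43.732°
axis k = ((R−Rᵀ)₃₂, (R−Rᵀ)₁₃, (R−Rᵀ)₂₁) / (2 sinθ) = (+0.950957, -0.259129, +0.168915)
rvec = θ·k = (+0.725833, -0.197784, +0.128927)

rvec=(0.7258, -0.1978, 0.1289) tvec=(-0.0296, 0.1494, 0.6006)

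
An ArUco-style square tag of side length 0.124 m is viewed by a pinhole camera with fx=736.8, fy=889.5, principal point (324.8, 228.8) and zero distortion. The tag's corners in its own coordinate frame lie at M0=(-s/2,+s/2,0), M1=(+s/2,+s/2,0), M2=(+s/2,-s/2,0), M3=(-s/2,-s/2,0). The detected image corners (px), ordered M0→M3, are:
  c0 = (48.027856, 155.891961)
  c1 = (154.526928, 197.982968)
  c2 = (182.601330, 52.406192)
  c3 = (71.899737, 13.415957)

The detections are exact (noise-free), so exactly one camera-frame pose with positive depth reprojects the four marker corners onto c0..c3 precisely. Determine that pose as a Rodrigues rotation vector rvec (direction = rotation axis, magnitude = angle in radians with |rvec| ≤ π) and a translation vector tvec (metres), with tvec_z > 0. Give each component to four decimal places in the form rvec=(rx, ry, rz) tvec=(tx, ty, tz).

rvec=(0.1627, 0.2110, 0.2896) tvec=(-0.2137, -0.1030, 0.7444)

Intrinsics K: fx=736.8, fy=889.5, cx=324.8, cy=228.8
Marker side s = 0.124 m; corners in marker frame (Z=0):
  M0 = (-0.0620, +0.0620, 0)
  M1 = (+0.0620, +0.0620, 0)
  M2 = (+0.0620, -0.0620, 0)
  M3 = (-0.0620, -0.0620, 0)
Detected image corners:
  c0 = (48.027856, 155.891961) px
  c1 = (154.526928, 197.982968) px
  c2 = (182.601330, 52.406192) px
  c3 = (71.899737, 13.415957) px
Planar DLT: solve 8×8 A·h = b for H (H[2,2]=1):
  H  [+847.55116 -180.23923 +113.23513]
  H  [+301.43331 +1187.90998 +105.74816]
  H  [-0.24497 +0.25349 +1.00000]
B = K⁻¹H; ‖b₁‖=1.343450, ‖b₂‖=1.343450; λ = 2/(‖b₁‖+‖b₂‖) = 0.744352, sign → tz>0 ⇒ λ=+0.744352
r₁ = λ·B[:,0] = (+0.93662,+0.29915,-0.18235); r₂ = λ·B[:,1] = (-0.26526,+0.94553,+0.18868)
r₃ = r₁×r₂ = (+0.22886,-0.12835,+0.96496); SVD([r₁ r₂ r₃]) → R = UVᵀ:
  R  [+0.93662 -0.26526 +0.22886]
  R  [+0.29915 +0.94553 -0.12835]
  R  [-0.18235 +0.18868 +0.96496]
t = (-0.21373, -0.10297, +0.74435) m
tr R = 2.847116; θ = arccos((tr R − 1)/2) = 0.393539 rad = 22.548°
axis k = ((R−Rᵀ)₃₂, (R−Rᵀ)₁₃, (R−Rᵀ)₂₁) / (2 sinθ) = (+0.413390, +0.536180, +0.735948)
rvec = θ·k = (+0.162685, +0.211007, +0.289624)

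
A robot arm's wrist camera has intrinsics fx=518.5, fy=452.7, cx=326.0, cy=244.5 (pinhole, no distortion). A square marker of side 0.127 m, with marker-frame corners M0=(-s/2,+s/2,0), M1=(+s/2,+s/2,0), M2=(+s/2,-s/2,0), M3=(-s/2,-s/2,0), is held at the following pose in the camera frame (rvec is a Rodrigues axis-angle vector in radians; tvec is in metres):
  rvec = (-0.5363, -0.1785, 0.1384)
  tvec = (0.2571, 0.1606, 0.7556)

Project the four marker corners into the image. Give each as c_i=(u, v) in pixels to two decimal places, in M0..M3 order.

c0=(463.80, 373.40) c1=(548.47, 384.37) c2=(537.04, 311.43) c3=(459.28, 299.81)

Intrinsics K: fx=518.5, fy=452.7, cx=326.0, cy=244.5
Marker side s = 0.127 m; corners in marker frame (Z=0):
  M0 = (-0.0635, +0.0635, 0)
  M1 = (+0.0635, +0.0635, 0)
  M2 = (+0.0635, -0.0635, 0)
  M3 = (-0.0635, -0.0635, 0)
rvec = (-0.5363, -0.1785, 0.1384), |rvec| = θ = 0.58192 rad = 33.342°
Rodrigues: sinθ=0.54963, 1−cosθ=0.16459; R = I + sinθ·[k]× + (1−cosθ)·[k]×²:
    [+0.97520 -0.08419 -0.20467]
    [+0.17725 +0.85089 +0.49453]
    [+0.13252 -0.51855 +0.84472]
t = (0.2571, 0.1606, 0.7556) m
M0: Pc = R·M0+t = (+0.18983, +0.20338, +0.71426); u = 518.5·(+0.18983)/0.71426 + 326.0 = 463.8020, v = 452.7·(+0.20338)/0.71426 + 244.5 = 373.4010
M1: Pc = R·M1+t = (+0.31368, +0.22589, +0.73109); u = 518.5·(+0.31368)/0.73109 + 326.0 = 548.4669, v = 452.7·(+0.22589)/0.73109 + 244.5 = 384.3726
M2: Pc = R·M2+t = (+0.32437, +0.11782, +0.79694); u = 518.5·(+0.32437)/0.79694 + 326.0 = 537.0398, v = 452.7·(+0.11782)/0.79694 + 244.5 = 311.4292
M3: Pc = R·M3+t = (+0.20052, +0.09531, +0.78011); u = 518.5·(+0.20052)/0.78011 + 326.0 = 459.2756, v = 452.7·(+0.09531)/0.78011 + 244.5 = 299.8101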